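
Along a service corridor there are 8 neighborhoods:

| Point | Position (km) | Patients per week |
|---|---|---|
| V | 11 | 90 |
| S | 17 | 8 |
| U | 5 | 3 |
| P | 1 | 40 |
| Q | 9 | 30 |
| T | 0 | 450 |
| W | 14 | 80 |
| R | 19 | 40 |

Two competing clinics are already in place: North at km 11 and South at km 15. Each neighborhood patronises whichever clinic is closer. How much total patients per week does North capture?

613

The indifferent point is the midpoint (11+15)/2 = 13; neighborhoods left of it (closer to North at 11) go to North, those right go to South.
  T at 0 (w=450) → North
  P at 1 (w=40) → North
  U at 5 (w=3) → North
  Q at 9 (w=30) → North
  V at 11 (w=90) → North
  W at 14 (w=80) → South
  S at 17 (w=8) → South
  R at 19 (w=40) → South
North captures 613; South captures 128.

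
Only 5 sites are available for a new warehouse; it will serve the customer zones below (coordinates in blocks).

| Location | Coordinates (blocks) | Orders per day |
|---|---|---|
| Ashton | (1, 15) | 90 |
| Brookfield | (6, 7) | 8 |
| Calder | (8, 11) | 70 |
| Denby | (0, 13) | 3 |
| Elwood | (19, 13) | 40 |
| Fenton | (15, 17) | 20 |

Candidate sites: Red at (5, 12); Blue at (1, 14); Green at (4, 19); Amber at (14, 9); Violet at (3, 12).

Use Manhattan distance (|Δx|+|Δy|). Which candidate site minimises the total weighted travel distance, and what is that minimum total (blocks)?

Total weighted distance at each candidate:
  Red (5, 12): total = 1876
  Blue (1, 14): total = 1992
  Green (4, 19): total = 2712
  Amber (14, 9): total = 2944
  Violet (3, 12): total = 1966
Minimum is at Red with total 1876 blocks.

Red, total 1876 blocks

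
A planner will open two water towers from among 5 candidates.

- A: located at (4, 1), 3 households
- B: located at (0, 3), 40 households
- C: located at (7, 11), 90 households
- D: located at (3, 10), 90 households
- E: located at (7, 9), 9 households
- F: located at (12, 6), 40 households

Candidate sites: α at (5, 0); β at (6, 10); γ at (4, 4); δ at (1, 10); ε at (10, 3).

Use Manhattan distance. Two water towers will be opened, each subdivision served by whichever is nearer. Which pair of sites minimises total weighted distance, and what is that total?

{β, γ}, total 1077

Evaluate every pair (each demand assigned to the nearer of the two):
  {β, γ}: total = 1077
  {β, ε}: total = 1092
  {β, δ}: total = 1131
  {α, β}: total = 1194
  {δ, ε}: total = 1417
  {γ, δ}: total = 1482
  {α, δ}: total = 1719
  {γ, ε}: total = 2011
  {α, γ}: total = 2208
  {α, ε}: total = 2677
Best pair: {β, γ} with total 1077.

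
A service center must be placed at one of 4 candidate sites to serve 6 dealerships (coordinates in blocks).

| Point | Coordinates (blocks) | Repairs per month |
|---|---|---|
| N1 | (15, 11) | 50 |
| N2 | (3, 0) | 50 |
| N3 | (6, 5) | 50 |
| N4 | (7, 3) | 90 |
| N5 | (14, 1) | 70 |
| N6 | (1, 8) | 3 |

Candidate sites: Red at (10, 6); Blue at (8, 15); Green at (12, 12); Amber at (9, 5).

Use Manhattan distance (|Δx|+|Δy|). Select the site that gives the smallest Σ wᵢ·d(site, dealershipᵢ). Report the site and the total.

Total weighted distance at each candidate:
  Red (10, 6): total = 2603
  Blue (8, 15): total = 4762
  Green (12, 12): total = 4115
  Amber (9, 5): total = 2323
Minimum is at Amber with total 2323 blocks.

Amber, total 2323 blocks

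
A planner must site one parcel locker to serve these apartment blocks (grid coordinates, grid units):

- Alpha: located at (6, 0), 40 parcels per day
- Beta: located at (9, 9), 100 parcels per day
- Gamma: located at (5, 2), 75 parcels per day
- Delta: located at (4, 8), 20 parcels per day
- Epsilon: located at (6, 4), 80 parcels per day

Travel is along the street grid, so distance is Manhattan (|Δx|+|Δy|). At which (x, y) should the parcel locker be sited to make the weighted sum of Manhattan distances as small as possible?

Manhattan distance separates: Σwᵢ(|x−xᵢ|+|y−yᵢ|) = Σwᵢ|x−xᵢ| + Σwᵢ|y−yᵢ|, so x and y are optimised independently as 1-D weighted medians.
Total weight W = 315; half = 157.5.
x-coordinate, sorted with cumulative weight:
  x=4 (Delta, w=20) cum 20
  x=5 (Gamma, w=75) cum 95
  x=6 (Alpha, w=40) cum 135
  x=6 (Epsilon, w=80) cum 215  ← median
  x=9 (Beta, w=100) cum 315
⇒ x* = 6
y-coordinate, sorted with cumulative weight:
  y=0 (Alpha, w=40) cum 40
  y=2 (Gamma, w=75) cum 115
  y=4 (Epsilon, w=80) cum 195  ← median
  y=8 (Delta, w=20) cum 215
  y=9 (Beta, w=100) cum 315
⇒ y* = 4

(6, 4)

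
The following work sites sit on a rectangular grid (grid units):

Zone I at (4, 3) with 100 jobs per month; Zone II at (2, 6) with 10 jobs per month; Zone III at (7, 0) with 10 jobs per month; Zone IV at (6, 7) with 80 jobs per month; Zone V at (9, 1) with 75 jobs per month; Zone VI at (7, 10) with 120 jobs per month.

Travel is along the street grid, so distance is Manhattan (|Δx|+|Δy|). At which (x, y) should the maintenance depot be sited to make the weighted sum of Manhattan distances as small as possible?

Manhattan distance separates: Σwᵢ(|x−xᵢ|+|y−yᵢ|) = Σwᵢ|x−xᵢ| + Σwᵢ|y−yᵢ|, so x and y are optimised independently as 1-D weighted medians.
Total weight W = 395; half = 197.5.
x-coordinate, sorted with cumulative weight:
  x=2 (Zone II, w=10) cum 10
  x=4 (Zone I, w=100) cum 110
  x=6 (Zone IV, w=80) cum 190
  x=7 (Zone III, w=10) cum 200  ← median
  x=7 (Zone VI, w=120) cum 320
  x=9 (Zone V, w=75) cum 395
⇒ x* = 7
y-coordinate, sorted with cumulative weight:
  y=0 (Zone III, w=10) cum 10
  y=1 (Zone V, w=75) cum 85
  y=3 (Zone I, w=100) cum 185
  y=6 (Zone II, w=10) cum 195
  y=7 (Zone IV, w=80) cum 275  ← median
  y=10 (Zone VI, w=120) cum 395
⇒ y* = 7

(7, 7)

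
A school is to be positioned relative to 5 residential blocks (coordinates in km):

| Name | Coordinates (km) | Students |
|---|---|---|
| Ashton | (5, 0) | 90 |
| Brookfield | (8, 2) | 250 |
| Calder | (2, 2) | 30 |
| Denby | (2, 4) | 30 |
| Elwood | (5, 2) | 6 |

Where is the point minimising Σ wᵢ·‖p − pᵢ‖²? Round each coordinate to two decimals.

(6.40, 1.70)

The minimiser of Σwᵢ‖p−pᵢ‖² is the weighted centroid p* = (Σwᵢpᵢ)/(Σwᵢ).
Σwᵢ = 406.
Σwᵢxᵢ = 90·5 + 250·8 + 30·2 + 30·2 + 6·5 = 2600.
Σwᵢyᵢ = 90·0 + 250·2 + 30·2 + 30·4 + 6·2 = 692.
x* = 2600/406 = 6.40, y* = 692/406 = 1.70.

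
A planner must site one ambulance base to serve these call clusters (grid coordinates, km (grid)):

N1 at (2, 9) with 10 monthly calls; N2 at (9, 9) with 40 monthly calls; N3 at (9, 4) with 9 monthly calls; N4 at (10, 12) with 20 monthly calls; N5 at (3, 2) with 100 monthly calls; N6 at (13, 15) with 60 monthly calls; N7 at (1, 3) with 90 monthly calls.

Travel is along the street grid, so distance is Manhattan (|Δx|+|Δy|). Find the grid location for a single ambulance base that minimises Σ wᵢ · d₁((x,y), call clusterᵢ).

(3, 3)

Manhattan distance separates: Σwᵢ(|x−xᵢ|+|y−yᵢ|) = Σwᵢ|x−xᵢ| + Σwᵢ|y−yᵢ|, so x and y are optimised independently as 1-D weighted medians.
Total weight W = 329; half = 164.5.
x-coordinate, sorted with cumulative weight:
  x=1 (N7, w=90) cum 90
  x=2 (N1, w=10) cum 100
  x=3 (N5, w=100) cum 200  ← median
  x=9 (N2, w=40) cum 240
  x=9 (N3, w=9) cum 249
  x=10 (N4, w=20) cum 269
  x=13 (N6, w=60) cum 329
⇒ x* = 3
y-coordinate, sorted with cumulative weight:
  y=2 (N5, w=100) cum 100
  y=3 (N7, w=90) cum 190  ← median
  y=4 (N3, w=9) cum 199
  y=9 (N1, w=10) cum 209
  y=9 (N2, w=40) cum 249
  y=12 (N4, w=20) cum 269
  y=15 (N6, w=60) cum 329
⇒ y* = 3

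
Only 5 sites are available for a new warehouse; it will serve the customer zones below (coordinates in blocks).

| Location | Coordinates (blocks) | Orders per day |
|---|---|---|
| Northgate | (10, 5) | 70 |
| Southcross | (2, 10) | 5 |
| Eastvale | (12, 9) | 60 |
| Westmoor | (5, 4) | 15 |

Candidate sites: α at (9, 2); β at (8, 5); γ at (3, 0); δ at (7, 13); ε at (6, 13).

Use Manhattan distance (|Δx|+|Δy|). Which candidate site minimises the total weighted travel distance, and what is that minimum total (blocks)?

β, total 735 blocks

Total weighted distance at each candidate:
  α (9, 2): total = 1045
  β (8, 5): total = 735
  γ (3, 0): total = 2065
  δ (7, 13): total = 1515
  ε (6, 13): total = 1625
Minimum is at β with total 735 blocks.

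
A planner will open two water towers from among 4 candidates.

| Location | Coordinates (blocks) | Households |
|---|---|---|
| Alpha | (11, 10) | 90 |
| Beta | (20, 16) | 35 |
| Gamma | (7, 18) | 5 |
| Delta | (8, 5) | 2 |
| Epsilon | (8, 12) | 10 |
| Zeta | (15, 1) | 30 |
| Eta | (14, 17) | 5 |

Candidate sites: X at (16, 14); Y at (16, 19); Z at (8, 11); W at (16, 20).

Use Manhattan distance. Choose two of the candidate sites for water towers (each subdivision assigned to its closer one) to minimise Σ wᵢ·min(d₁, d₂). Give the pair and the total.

Evaluate every pair (each demand assigned to the nearer of the two):
  {X, Z}: total = 1077
  {Y, Z}: total = 1197
  {Z, W}: total = 1237
  {X, Y}: total = 1644
  {X, W}: total = 1654
  {Y, W}: total = 2339
Best pair: {X, Z} with total 1077.

{X, Z}, total 1077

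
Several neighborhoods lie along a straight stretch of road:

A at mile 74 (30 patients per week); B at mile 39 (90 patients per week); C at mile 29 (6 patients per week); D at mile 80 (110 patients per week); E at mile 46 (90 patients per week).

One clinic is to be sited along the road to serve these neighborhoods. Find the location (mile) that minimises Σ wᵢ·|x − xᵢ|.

x = 46

For a sum of weighted absolute distances on a line, the optimum is the weighted median (not the mean). Total weight W = 326; half-weight = 163.
Sort by position and accumulate weight:
  mile 29 (C, w=6) → cum 6
  mile 39 (B, w=90) → cum 96
  mile 46 (E, w=90) → cum 186  ≥ 163 → median here
  mile 74 (A, w=30) → cum 216
  mile 80 (D, w=110) → cum 326
Optimal location: mile 46.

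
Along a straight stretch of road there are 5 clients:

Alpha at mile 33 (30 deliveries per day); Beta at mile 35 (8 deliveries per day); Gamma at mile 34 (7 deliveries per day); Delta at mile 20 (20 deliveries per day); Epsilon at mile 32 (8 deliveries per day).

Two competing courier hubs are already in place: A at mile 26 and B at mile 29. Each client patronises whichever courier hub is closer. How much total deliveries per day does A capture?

The indifferent point is the midpoint (26+29)/2 = 27.5; clients left of it (closer to A at 26) go to A, those right go to B.
  Delta at 20 (w=20) → A
  Epsilon at 32 (w=8) → B
  Alpha at 33 (w=30) → B
  Gamma at 34 (w=7) → B
  Beta at 35 (w=8) → B
A captures 20; B captures 53.

20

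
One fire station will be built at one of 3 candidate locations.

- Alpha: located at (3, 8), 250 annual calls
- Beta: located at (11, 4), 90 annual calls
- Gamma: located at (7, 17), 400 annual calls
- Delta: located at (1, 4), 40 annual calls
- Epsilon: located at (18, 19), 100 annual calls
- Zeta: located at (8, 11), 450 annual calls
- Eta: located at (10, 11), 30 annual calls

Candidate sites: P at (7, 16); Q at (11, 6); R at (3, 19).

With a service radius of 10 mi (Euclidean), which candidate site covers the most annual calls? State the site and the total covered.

P, covering 1130

Coverage radius r = 10 mi; a point is covered iff (Δx)²+(Δy)² ≤ 10² = 100.
  P (7, 16): covers {Alpha, Gamma, Zeta, Eta} → 1130
  Q (11, 6): covers {Alpha, Beta, Zeta, Eta} → 820
  R (3, 19): covers {Gamma, Zeta} → 850
Maximum coverage at P: 1130 annual calls.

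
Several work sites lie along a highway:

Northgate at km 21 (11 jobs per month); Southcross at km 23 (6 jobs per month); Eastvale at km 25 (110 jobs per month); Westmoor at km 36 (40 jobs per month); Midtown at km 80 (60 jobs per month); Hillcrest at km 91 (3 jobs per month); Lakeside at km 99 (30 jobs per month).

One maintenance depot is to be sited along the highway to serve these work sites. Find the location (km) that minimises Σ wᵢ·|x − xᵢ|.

x = 36

For a sum of weighted absolute distances on a line, the optimum is the weighted median (not the mean). Total weight W = 260; half-weight = 130.
Sort by position and accumulate weight:
  km 21 (Northgate, w=11) → cum 11
  km 23 (Southcross, w=6) → cum 17
  km 25 (Eastvale, w=110) → cum 127
  km 36 (Westmoor, w=40) → cum 167  ≥ 130 → median here
  km 80 (Midtown, w=60) → cum 227
  km 91 (Hillcrest, w=3) → cum 230
  km 99 (Lakeside, w=30) → cum 260
Optimal location: km 36.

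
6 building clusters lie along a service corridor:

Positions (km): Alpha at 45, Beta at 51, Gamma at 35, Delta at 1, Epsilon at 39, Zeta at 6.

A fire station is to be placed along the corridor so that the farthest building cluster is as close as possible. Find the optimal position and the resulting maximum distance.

location 26, max distance 25

The 1-center on a line is the midpoint of the two extreme points: leftmost at 1, rightmost at 51.
Optimal location = (1 + 51)/2 = 26; maximum distance = (51 − 1)/2 = 25.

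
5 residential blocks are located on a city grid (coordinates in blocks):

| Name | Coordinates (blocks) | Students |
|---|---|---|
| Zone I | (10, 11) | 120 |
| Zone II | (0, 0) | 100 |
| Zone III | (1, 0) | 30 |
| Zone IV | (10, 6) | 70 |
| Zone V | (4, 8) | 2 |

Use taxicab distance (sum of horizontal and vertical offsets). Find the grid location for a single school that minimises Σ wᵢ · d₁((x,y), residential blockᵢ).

(10, 6)

Manhattan distance separates: Σwᵢ(|x−xᵢ|+|y−yᵢ|) = Σwᵢ|x−xᵢ| + Σwᵢ|y−yᵢ|, so x and y are optimised independently as 1-D weighted medians.
Total weight W = 322; half = 161.
x-coordinate, sorted with cumulative weight:
  x=0 (Zone II, w=100) cum 100
  x=1 (Zone III, w=30) cum 130
  x=4 (Zone V, w=2) cum 132
  x=10 (Zone I, w=120) cum 252  ← median
  x=10 (Zone IV, w=70) cum 322
⇒ x* = 10
y-coordinate, sorted with cumulative weight:
  y=0 (Zone II, w=100) cum 100
  y=0 (Zone III, w=30) cum 130
  y=6 (Zone IV, w=70) cum 200  ← median
  y=8 (Zone V, w=2) cum 202
  y=11 (Zone I, w=120) cum 322
⇒ y* = 6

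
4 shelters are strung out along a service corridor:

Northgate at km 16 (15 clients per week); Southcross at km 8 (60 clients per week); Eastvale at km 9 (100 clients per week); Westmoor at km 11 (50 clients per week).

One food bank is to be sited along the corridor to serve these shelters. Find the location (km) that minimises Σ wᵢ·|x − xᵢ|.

For a sum of weighted absolute distances on a line, the optimum is the weighted median (not the mean). Total weight W = 225; half-weight = 112.5.
Sort by position and accumulate weight:
  km 8 (Southcross, w=60) → cum 60
  km 9 (Eastvale, w=100) → cum 160  ≥ 112.5 → median here
  km 11 (Westmoor, w=50) → cum 210
  km 16 (Northgate, w=15) → cum 225
Optimal location: km 9.

x = 9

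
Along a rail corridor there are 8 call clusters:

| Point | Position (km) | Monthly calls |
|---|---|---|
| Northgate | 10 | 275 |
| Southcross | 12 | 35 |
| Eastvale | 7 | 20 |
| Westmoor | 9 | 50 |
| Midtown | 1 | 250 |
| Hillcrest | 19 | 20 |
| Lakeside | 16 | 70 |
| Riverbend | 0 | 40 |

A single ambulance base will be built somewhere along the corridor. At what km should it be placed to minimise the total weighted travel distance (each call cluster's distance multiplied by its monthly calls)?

For a sum of weighted absolute distances on a line, the optimum is the weighted median (not the mean). Total weight W = 760; half-weight = 380.
Sort by position and accumulate weight:
  km 0 (Riverbend, w=40) → cum 40
  km 1 (Midtown, w=250) → cum 290
  km 7 (Eastvale, w=20) → cum 310
  km 9 (Westmoor, w=50) → cum 360
  km 10 (Northgate, w=275) → cum 635  ≥ 380 → median here
  km 12 (Southcross, w=35) → cum 670
  km 16 (Lakeside, w=70) → cum 740
  km 19 (Hillcrest, w=20) → cum 760
Optimal location: km 10.

x = 10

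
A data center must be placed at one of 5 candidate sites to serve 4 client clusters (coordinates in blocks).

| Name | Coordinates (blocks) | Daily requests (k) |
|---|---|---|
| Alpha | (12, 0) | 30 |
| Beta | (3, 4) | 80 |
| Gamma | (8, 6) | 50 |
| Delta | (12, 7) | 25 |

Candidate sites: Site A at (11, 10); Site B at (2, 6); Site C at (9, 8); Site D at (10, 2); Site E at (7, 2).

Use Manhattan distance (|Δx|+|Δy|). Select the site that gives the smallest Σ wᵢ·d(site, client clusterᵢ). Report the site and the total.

Site E, total 1190 blocks

Total weighted distance at each candidate:
  Site A (11, 10): total = 1900
  Site B (2, 6): total = 1295
  Site C (9, 8): total = 1380
  Site D (10, 2): total = 1315
  Site E (7, 2): total = 1190
Minimum is at Site E with total 1190 blocks.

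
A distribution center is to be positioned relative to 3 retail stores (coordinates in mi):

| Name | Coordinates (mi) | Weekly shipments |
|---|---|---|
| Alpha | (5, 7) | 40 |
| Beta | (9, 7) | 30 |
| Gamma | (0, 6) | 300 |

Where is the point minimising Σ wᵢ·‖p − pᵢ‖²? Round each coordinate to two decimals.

The minimiser of Σwᵢ‖p−pᵢ‖² is the weighted centroid p* = (Σwᵢpᵢ)/(Σwᵢ).
Σwᵢ = 370.
Σwᵢxᵢ = 40·5 + 30·9 + 300·0 = 470.
Σwᵢyᵢ = 40·7 + 30·7 + 300·6 = 2290.
x* = 470/370 = 1.27, y* = 2290/370 = 6.19.

(1.27, 6.19)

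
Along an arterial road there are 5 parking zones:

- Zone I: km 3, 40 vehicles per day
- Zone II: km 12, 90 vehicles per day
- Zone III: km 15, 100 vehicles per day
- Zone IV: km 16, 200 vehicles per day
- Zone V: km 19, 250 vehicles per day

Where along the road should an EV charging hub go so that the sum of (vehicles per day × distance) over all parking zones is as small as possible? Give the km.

x = 16

For a sum of weighted absolute distances on a line, the optimum is the weighted median (not the mean). Total weight W = 680; half-weight = 340.
Sort by position and accumulate weight:
  km 3 (Zone I, w=40) → cum 40
  km 12 (Zone II, w=90) → cum 130
  km 15 (Zone III, w=100) → cum 230
  km 16 (Zone IV, w=200) → cum 430  ≥ 340 → median here
  km 19 (Zone V, w=250) → cum 680
Optimal location: km 16.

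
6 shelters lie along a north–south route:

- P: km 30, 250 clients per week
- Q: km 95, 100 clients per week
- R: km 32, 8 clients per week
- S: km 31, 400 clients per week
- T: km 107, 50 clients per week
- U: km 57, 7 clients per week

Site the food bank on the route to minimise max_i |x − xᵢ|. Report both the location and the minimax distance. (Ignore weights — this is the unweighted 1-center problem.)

The 1-center on a line is the midpoint of the two extreme points: leftmost at 30, rightmost at 107.
Optimal location = (30 + 107)/2 = 68.5; maximum distance = (107 − 30)/2 = 38.5.

location 68.5, max distance 38.5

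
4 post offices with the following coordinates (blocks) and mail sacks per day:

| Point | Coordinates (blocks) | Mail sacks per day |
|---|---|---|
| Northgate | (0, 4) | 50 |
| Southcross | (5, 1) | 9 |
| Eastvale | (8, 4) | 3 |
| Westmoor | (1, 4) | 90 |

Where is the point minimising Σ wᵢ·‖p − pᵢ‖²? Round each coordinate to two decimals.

The minimiser of Σwᵢ‖p−pᵢ‖² is the weighted centroid p* = (Σwᵢpᵢ)/(Σwᵢ).
Σwᵢ = 152.
Σwᵢxᵢ = 50·0 + 9·5 + 3·8 + 90·1 = 159.
Σwᵢyᵢ = 50·4 + 9·1 + 3·4 + 90·4 = 581.
x* = 159/152 = 1.05, y* = 581/152 = 3.82.

(1.05, 3.82)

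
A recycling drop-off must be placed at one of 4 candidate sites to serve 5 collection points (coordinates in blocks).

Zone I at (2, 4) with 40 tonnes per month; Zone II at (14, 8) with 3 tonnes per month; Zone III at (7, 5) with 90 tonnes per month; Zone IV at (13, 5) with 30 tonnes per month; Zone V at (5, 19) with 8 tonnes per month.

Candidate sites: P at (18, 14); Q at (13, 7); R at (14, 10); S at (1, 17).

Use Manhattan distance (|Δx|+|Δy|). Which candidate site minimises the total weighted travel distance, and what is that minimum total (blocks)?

Q, total 1506 blocks

Total weighted distance at each candidate:
  P (18, 14): total = 3434
  Q (13, 7): total = 1506
  R (14, 10): total = 2130
  S (1, 17): total = 3014
Minimum is at Q with total 1506 blocks.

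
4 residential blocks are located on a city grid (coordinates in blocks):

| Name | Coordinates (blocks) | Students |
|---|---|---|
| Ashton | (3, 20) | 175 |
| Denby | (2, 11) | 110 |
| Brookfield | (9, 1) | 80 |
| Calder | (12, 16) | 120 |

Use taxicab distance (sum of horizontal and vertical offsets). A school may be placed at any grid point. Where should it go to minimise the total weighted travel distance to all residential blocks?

Manhattan distance separates: Σwᵢ(|x−xᵢ|+|y−yᵢ|) = Σwᵢ|x−xᵢ| + Σwᵢ|y−yᵢ|, so x and y are optimised independently as 1-D weighted medians.
Total weight W = 485; half = 242.5.
x-coordinate, sorted with cumulative weight:
  x=2 (Denby, w=110) cum 110
  x=3 (Ashton, w=175) cum 285  ← median
  x=9 (Brookfield, w=80) cum 365
  x=12 (Calder, w=120) cum 485
⇒ x* = 3
y-coordinate, sorted with cumulative weight:
  y=1 (Brookfield, w=80) cum 80
  y=11 (Denby, w=110) cum 190
  y=16 (Calder, w=120) cum 310  ← median
  y=20 (Ashton, w=175) cum 485
⇒ y* = 16

(3, 16)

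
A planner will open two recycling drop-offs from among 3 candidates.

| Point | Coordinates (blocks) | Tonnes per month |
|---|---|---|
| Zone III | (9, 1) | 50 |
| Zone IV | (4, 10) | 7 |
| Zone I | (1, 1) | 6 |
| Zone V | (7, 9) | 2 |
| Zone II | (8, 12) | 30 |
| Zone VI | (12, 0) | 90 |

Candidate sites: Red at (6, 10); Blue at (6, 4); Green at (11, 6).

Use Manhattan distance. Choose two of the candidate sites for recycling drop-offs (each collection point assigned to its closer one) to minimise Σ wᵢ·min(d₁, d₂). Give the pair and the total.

{Red, Green}, total 1202

Evaluate every pair (each demand assigned to the nearer of the two):
  {Red, Green}: total = 1202
  {Blue, Green}: total = 1316
  {Red, Blue}: total = 1386
Best pair: {Red, Green} with total 1202.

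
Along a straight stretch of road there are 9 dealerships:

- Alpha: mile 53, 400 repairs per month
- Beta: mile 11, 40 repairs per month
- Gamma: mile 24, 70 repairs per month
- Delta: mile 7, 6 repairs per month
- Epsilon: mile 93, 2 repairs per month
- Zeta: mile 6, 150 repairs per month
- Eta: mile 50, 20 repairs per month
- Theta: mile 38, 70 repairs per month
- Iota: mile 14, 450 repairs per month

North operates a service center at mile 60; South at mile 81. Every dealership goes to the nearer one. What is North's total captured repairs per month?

The indifferent point is the midpoint (60+81)/2 = 70.5; dealerships left of it (closer to North at 60) go to North, those right go to South.
  Zeta at 6 (w=150) → North
  Delta at 7 (w=6) → North
  Beta at 11 (w=40) → North
  Iota at 14 (w=450) → North
  Gamma at 24 (w=70) → North
  Theta at 38 (w=70) → North
  Eta at 50 (w=20) → North
  Alpha at 53 (w=400) → North
  Epsilon at 93 (w=2) → South
North captures 1206; South captures 2.

1206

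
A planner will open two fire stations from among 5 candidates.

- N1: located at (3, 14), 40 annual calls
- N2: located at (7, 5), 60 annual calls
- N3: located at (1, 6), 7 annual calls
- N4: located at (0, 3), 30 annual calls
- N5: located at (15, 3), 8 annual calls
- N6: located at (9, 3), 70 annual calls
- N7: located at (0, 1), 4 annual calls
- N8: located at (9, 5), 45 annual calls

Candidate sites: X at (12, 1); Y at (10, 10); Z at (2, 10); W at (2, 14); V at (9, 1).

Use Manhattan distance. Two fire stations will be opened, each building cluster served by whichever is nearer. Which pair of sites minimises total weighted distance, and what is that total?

{W, V}, total 1213

Evaluate every pair (each demand assigned to the nearer of the two):
  {W, V}: total = 1213
  {Z, V}: total = 1285
  {Y, V}: total = 1641
  {X, W}: total = 1786
  {X, Z}: total = 1794
  {X, V}: total = 1937
  {Y, Z}: total = 1955
  {Y, W}: total = 1959
  {X, Y}: total = 2139
  {Z, W}: total = 2669
Best pair: {W, V} with total 1213.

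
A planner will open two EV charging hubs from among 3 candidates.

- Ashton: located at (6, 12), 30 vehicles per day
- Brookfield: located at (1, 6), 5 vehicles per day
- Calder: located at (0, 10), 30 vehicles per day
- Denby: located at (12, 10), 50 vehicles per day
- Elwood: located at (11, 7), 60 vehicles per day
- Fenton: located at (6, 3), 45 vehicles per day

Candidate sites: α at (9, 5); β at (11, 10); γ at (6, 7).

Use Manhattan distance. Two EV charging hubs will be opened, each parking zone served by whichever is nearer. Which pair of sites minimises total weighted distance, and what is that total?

Evaluate every pair (each demand assigned to the nearer of the two):
  {β, γ}: total = 860
  {α, β}: total = 1040
  {α, γ}: total = 1270
Best pair: {β, γ} with total 860.

{β, γ}, total 860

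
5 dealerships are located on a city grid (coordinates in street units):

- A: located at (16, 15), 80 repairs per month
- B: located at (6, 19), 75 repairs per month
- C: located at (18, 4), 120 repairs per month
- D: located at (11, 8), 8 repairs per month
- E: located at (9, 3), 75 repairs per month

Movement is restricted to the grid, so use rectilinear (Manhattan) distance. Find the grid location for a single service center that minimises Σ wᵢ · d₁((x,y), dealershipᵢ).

(16, 4)

Manhattan distance separates: Σwᵢ(|x−xᵢ|+|y−yᵢ|) = Σwᵢ|x−xᵢ| + Σwᵢ|y−yᵢ|, so x and y are optimised independently as 1-D weighted medians.
Total weight W = 358; half = 179.
x-coordinate, sorted with cumulative weight:
  x=6 (B, w=75) cum 75
  x=9 (E, w=75) cum 150
  x=11 (D, w=8) cum 158
  x=16 (A, w=80) cum 238  ← median
  x=18 (C, w=120) cum 358
⇒ x* = 16
y-coordinate, sorted with cumulative weight:
  y=3 (E, w=75) cum 75
  y=4 (C, w=120) cum 195  ← median
  y=8 (D, w=8) cum 203
  y=15 (A, w=80) cum 283
  y=19 (B, w=75) cum 358
⇒ y* = 4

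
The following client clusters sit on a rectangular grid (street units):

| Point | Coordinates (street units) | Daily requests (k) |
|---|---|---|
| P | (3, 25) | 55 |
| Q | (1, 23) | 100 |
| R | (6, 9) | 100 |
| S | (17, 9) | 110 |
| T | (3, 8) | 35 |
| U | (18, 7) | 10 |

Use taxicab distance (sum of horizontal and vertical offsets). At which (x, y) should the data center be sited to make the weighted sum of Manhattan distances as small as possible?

(6, 9)

Manhattan distance separates: Σwᵢ(|x−xᵢ|+|y−yᵢ|) = Σwᵢ|x−xᵢ| + Σwᵢ|y−yᵢ|, so x and y are optimised independently as 1-D weighted medians.
Total weight W = 410; half = 205.
x-coordinate, sorted with cumulative weight:
  x=1 (Q, w=100) cum 100
  x=3 (P, w=55) cum 155
  x=3 (T, w=35) cum 190
  x=6 (R, w=100) cum 290  ← median
  x=17 (S, w=110) cum 400
  x=18 (U, w=10) cum 410
⇒ x* = 6
y-coordinate, sorted with cumulative weight:
  y=7 (U, w=10) cum 10
  y=8 (T, w=35) cum 45
  y=9 (R, w=100) cum 145
  y=9 (S, w=110) cum 255  ← median
  y=23 (Q, w=100) cum 355
  y=25 (P, w=55) cum 410
⇒ y* = 9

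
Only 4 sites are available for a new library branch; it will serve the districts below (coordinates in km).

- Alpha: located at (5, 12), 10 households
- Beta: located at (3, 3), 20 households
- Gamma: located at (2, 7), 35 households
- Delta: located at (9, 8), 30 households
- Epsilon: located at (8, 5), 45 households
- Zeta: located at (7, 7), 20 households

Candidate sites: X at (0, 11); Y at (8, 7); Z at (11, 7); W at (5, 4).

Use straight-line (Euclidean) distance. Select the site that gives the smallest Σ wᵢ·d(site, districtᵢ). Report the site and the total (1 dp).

Y, total 548.8 km

Total weighted distance at each candidate:
  X (0, 11): total = 1274.2
  Y (8, 7): total = 548.8
  Z (11, 7): total = 881.3
  W (5, 4): total = 657.3
Minimum is at Y with total 548.8 km.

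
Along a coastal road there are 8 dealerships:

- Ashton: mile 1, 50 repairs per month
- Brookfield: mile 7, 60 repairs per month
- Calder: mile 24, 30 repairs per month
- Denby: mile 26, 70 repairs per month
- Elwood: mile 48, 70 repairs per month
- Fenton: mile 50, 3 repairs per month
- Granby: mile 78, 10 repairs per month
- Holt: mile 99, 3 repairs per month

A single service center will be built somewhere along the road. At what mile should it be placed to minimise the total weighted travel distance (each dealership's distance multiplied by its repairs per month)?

For a sum of weighted absolute distances on a line, the optimum is the weighted median (not the mean). Total weight W = 296; half-weight = 148.
Sort by position and accumulate weight:
  mile 1 (Ashton, w=50) → cum 50
  mile 7 (Brookfield, w=60) → cum 110
  mile 24 (Calder, w=30) → cum 140
  mile 26 (Denby, w=70) → cum 210  ≥ 148 → median here
  mile 48 (Elwood, w=70) → cum 280
  mile 50 (Fenton, w=3) → cum 283
  mile 78 (Granby, w=10) → cum 293
  mile 99 (Holt, w=3) → cum 296
Optimal location: mile 26.

x = 26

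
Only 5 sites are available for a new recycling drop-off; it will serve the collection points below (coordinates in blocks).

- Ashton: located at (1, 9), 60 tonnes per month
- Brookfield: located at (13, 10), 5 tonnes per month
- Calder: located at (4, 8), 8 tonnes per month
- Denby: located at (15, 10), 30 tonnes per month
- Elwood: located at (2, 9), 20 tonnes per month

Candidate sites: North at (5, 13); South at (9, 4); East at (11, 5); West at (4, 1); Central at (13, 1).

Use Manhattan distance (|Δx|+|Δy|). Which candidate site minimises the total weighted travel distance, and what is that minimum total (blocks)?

Total weighted distance at each candidate:
  North (5, 13): total = 1113
  South (9, 4): total = 1502
  East (11, 5): total = 1485
  West (4, 1): total = 1606
  Central (13, 1): total = 2083
Minimum is at North with total 1113 blocks.

North, total 1113 blocks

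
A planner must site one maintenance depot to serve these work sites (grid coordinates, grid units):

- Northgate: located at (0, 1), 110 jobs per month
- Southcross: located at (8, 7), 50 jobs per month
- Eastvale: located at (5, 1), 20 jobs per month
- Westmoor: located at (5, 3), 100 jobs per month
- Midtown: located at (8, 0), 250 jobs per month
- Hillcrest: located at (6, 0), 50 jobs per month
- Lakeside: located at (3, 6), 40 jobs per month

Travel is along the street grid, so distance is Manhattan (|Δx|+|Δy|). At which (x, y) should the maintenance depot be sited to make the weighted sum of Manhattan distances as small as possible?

(6, 1)

Manhattan distance separates: Σwᵢ(|x−xᵢ|+|y−yᵢ|) = Σwᵢ|x−xᵢ| + Σwᵢ|y−yᵢ|, so x and y are optimised independently as 1-D weighted medians.
Total weight W = 620; half = 310.
x-coordinate, sorted with cumulative weight:
  x=0 (Northgate, w=110) cum 110
  x=3 (Lakeside, w=40) cum 150
  x=5 (Eastvale, w=20) cum 170
  x=5 (Westmoor, w=100) cum 270
  x=6 (Hillcrest, w=50) cum 320  ← median
  x=8 (Southcross, w=50) cum 370
  x=8 (Midtown, w=250) cum 620
⇒ x* = 6
y-coordinate, sorted with cumulative weight:
  y=0 (Midtown, w=250) cum 250
  y=0 (Hillcrest, w=50) cum 300
  y=1 (Northgate, w=110) cum 410  ← median
  y=1 (Eastvale, w=20) cum 430
  y=3 (Westmoor, w=100) cum 530
  y=6 (Lakeside, w=40) cum 570
  y=7 (Southcross, w=50) cum 620
⇒ y* = 1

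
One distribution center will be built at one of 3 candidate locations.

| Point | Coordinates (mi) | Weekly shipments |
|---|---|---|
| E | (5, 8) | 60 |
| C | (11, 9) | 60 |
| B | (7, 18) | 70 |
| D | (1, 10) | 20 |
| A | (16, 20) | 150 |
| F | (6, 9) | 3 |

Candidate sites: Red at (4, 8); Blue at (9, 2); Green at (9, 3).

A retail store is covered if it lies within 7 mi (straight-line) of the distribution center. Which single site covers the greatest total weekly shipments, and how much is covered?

Coverage radius r = 7 mi; a point is covered iff (Δx)²+(Δy)² ≤ 7² = 49.
  Red (4, 8): covers {E, D, F} → 83
  Blue (9, 2): covers {none} → 0
  Green (9, 3): covers {E, C, F} → 123
Maximum coverage at Green: 123 weekly shipments.

Green, covering 123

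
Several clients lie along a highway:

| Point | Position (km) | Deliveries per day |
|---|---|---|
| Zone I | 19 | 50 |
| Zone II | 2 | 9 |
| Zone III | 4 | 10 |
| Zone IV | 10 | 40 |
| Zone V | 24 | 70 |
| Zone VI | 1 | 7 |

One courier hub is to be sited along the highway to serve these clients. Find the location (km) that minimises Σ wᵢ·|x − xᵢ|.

For a sum of weighted absolute distances on a line, the optimum is the weighted median (not the mean). Total weight W = 186; half-weight = 93.
Sort by position and accumulate weight:
  km 1 (Zone VI, w=7) → cum 7
  km 2 (Zone II, w=9) → cum 16
  km 4 (Zone III, w=10) → cum 26
  km 10 (Zone IV, w=40) → cum 66
  km 19 (Zone I, w=50) → cum 116  ≥ 93 → median here
  km 24 (Zone V, w=70) → cum 186
Optimal location: km 19.

x = 19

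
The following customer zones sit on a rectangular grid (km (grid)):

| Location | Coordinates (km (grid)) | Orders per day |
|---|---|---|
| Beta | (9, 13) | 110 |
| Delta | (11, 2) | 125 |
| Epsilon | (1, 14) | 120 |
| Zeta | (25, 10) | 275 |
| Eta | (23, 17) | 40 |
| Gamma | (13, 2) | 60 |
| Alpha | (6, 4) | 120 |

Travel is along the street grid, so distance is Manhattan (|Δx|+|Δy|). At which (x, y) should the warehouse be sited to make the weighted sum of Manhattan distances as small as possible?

(11, 10)

Manhattan distance separates: Σwᵢ(|x−xᵢ|+|y−yᵢ|) = Σwᵢ|x−xᵢ| + Σwᵢ|y−yᵢ|, so x and y are optimised independently as 1-D weighted medians.
Total weight W = 850; half = 425.
x-coordinate, sorted with cumulative weight:
  x=1 (Epsilon, w=120) cum 120
  x=6 (Alpha, w=120) cum 240
  x=9 (Beta, w=110) cum 350
  x=11 (Delta, w=125) cum 475  ← median
  x=13 (Gamma, w=60) cum 535
  x=23 (Eta, w=40) cum 575
  x=25 (Zeta, w=275) cum 850
⇒ x* = 11
y-coordinate, sorted with cumulative weight:
  y=2 (Delta, w=125) cum 125
  y=2 (Gamma, w=60) cum 185
  y=4 (Alpha, w=120) cum 305
  y=10 (Zeta, w=275) cum 580  ← median
  y=13 (Beta, w=110) cum 690
  y=14 (Epsilon, w=120) cum 810
  y=17 (Eta, w=40) cum 850
⇒ y* = 10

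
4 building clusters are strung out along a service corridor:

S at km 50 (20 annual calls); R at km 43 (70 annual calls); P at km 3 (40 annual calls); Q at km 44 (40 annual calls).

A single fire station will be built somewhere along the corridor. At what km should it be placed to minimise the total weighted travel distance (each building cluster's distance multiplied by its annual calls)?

x = 43

For a sum of weighted absolute distances on a line, the optimum is the weighted median (not the mean). Total weight W = 170; half-weight = 85.
Sort by position and accumulate weight:
  km 3 (P, w=40) → cum 40
  km 43 (R, w=70) → cum 110  ≥ 85 → median here
  km 44 (Q, w=40) → cum 150
  km 50 (S, w=20) → cum 170
Optimal location: km 43.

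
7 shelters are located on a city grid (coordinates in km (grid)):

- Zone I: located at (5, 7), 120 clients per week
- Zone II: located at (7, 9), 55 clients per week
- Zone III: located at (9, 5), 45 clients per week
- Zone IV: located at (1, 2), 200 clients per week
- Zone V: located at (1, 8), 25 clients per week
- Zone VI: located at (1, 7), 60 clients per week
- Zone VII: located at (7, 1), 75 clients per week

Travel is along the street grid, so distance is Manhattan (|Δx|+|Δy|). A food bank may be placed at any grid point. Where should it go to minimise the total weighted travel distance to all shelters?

(5, 5)

Manhattan distance separates: Σwᵢ(|x−xᵢ|+|y−yᵢ|) = Σwᵢ|x−xᵢ| + Σwᵢ|y−yᵢ|, so x and y are optimised independently as 1-D weighted medians.
Total weight W = 580; half = 290.
x-coordinate, sorted with cumulative weight:
  x=1 (Zone IV, w=200) cum 200
  x=1 (Zone V, w=25) cum 225
  x=1 (Zone VI, w=60) cum 285
  x=5 (Zone I, w=120) cum 405  ← median
  x=7 (Zone II, w=55) cum 460
  x=7 (Zone VII, w=75) cum 535
  x=9 (Zone III, w=45) cum 580
⇒ x* = 5
y-coordinate, sorted with cumulative weight:
  y=1 (Zone VII, w=75) cum 75
  y=2 (Zone IV, w=200) cum 275
  y=5 (Zone III, w=45) cum 320  ← median
  y=7 (Zone I, w=120) cum 440
  y=7 (Zone VI, w=60) cum 500
  y=8 (Zone V, w=25) cum 525
  y=9 (Zone II, w=55) cum 580
⇒ y* = 5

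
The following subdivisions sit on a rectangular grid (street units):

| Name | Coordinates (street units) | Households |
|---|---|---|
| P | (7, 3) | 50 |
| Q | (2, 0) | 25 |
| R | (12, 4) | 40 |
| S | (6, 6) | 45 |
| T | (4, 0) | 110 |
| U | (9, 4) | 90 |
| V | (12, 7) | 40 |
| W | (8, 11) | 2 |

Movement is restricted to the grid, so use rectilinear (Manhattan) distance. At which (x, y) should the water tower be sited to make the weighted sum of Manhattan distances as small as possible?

Manhattan distance separates: Σwᵢ(|x−xᵢ|+|y−yᵢ|) = Σwᵢ|x−xᵢ| + Σwᵢ|y−yᵢ|, so x and y are optimised independently as 1-D weighted medians.
Total weight W = 402; half = 201.
x-coordinate, sorted with cumulative weight:
  x=2 (Q, w=25) cum 25
  x=4 (T, w=110) cum 135
  x=6 (S, w=45) cum 180
  x=7 (P, w=50) cum 230  ← median
  x=8 (W, w=2) cum 232
  x=9 (U, w=90) cum 322
  x=12 (R, w=40) cum 362
  x=12 (V, w=40) cum 402
⇒ x* = 7
y-coordinate, sorted with cumulative weight:
  y=0 (Q, w=25) cum 25
  y=0 (T, w=110) cum 135
  y=3 (P, w=50) cum 185
  y=4 (R, w=40) cum 225  ← median
  y=4 (U, w=90) cum 315
  y=6 (S, w=45) cum 360
  y=7 (V, w=40) cum 400
  y=11 (W, w=2) cum 402
⇒ y* = 4

(7, 4)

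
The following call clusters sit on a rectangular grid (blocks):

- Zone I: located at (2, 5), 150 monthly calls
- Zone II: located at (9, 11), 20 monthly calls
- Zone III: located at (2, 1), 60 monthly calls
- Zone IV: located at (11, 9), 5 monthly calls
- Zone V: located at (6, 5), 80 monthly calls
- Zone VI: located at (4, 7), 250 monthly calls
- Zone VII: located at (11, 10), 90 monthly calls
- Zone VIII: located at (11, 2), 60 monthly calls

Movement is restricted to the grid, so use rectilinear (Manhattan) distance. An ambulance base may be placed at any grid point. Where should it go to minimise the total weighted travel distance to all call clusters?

(4, 7)

Manhattan distance separates: Σwᵢ(|x−xᵢ|+|y−yᵢ|) = Σwᵢ|x−xᵢ| + Σwᵢ|y−yᵢ|, so x and y are optimised independently as 1-D weighted medians.
Total weight W = 715; half = 357.5.
x-coordinate, sorted with cumulative weight:
  x=2 (Zone I, w=150) cum 150
  x=2 (Zone III, w=60) cum 210
  x=4 (Zone VI, w=250) cum 460  ← median
  x=6 (Zone V, w=80) cum 540
  x=9 (Zone II, w=20) cum 560
  x=11 (Zone IV, w=5) cum 565
  x=11 (Zone VII, w=90) cum 655
  x=11 (Zone VIII, w=60) cum 715
⇒ x* = 4
y-coordinate, sorted with cumulative weight:
  y=1 (Zone III, w=60) cum 60
  y=2 (Zone VIII, w=60) cum 120
  y=5 (Zone I, w=150) cum 270
  y=5 (Zone V, w=80) cum 350
  y=7 (Zone VI, w=250) cum 600  ← median
  y=9 (Zone IV, w=5) cum 605
  y=10 (Zone VII, w=90) cum 695
  y=11 (Zone II, w=20) cum 715
⇒ y* = 7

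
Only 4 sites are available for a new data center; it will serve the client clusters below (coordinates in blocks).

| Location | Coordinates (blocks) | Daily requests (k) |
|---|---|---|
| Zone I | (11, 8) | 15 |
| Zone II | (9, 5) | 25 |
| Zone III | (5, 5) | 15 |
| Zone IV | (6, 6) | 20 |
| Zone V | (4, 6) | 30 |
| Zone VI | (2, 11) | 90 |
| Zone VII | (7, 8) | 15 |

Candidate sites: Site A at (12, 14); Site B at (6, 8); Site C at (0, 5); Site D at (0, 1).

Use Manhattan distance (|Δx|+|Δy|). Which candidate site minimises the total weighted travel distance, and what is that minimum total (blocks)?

Total weighted distance at each candidate:
  Site A (12, 14): total = 2740
  Site B (6, 8): total = 1090
  Site C (0, 5): total = 1670
  Site D (0, 1): total = 2510
Minimum is at Site B with total 1090 blocks.

Site B, total 1090 blocks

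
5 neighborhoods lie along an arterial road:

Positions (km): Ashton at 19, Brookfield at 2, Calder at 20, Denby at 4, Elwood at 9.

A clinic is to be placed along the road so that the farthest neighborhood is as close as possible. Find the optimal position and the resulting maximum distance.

The 1-center on a line is the midpoint of the two extreme points: leftmost at 2, rightmost at 20.
Optimal location = (2 + 20)/2 = 11; maximum distance = (20 − 2)/2 = 9.

location 11, max distance 9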